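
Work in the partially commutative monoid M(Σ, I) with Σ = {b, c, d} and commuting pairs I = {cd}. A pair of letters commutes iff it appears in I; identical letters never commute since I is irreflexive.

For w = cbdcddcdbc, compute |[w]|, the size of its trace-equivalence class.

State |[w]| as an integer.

0(c) covers ∅
1(b) covers 0:c
2(d) covers 1:b
3(c) covers 1:b
4(d) covers 2:d
5(d) covers 4:d
6(c) covers 3:c
7(d) covers 5:d
8(b) covers 6:c, 7:d
9(c) covers 8:b
floor of heap: 0:c
completions by unplaced set U, small U first (add the entries for U minus each lowest piece of U):
  |U|=1: {9}:1
  |U|=2: {8,9}:1
  |U|=3: {6,8,9}:1  {7,8,9}:1
  |U|=4: {3,6,8,9}:1  {5,7,8,9}:1  {6,7,8,9}:2
  |U|=5: {3,6,7,8,9}:3  {4,5,7,8,9}:1  {5,6,7,8,9}:3
  |U|=6: {2,4,5,7,8,9}:1  {3,5,6,7,8,9}:6  {4,5,6,7,8,9}:4
  |U|=7: {2,4,5,6,7,8,9}:5  {3,4,5,6,7,8,9}:10
  |U|=8: {2,3,4,5,6,7,8,9}:15
  start at 0(c): 15

15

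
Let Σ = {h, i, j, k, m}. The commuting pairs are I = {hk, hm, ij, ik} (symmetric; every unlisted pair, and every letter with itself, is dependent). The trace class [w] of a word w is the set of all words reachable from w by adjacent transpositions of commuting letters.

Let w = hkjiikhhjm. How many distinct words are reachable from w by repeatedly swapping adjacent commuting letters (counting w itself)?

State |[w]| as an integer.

0(h) covers ∅
1(k) covers ∅
2(j) covers 0:h, 1:k
3(i) covers 0:h
4(i) covers 3:i
5(k) covers 2:j
6(h) covers 2:j, 4:i
7(h) covers 6:h
8(j) covers 5:k, 7:h
9(m) covers 8:j
floor of heap: 0:h, 1:k
completions by unplaced set U, small U first (add the entries for U minus each lowest piece of U):
  |U|=1: {9}:1
  |U|=2: {8,9}:1
  |U|=3: {5,8,9}:1  {7,8,9}:1
  |U|=4: {5,7,8,9}:2  {6,7,8,9}:1
  |U|=5: {4,6,7,8,9}:1  {5,6,7,8,9}:3
  |U|=6: {2,5,6,7,8,9}:3  {3,4,6,7,8,9}:1  {4,5,6,7,8,9}:4
  |U|=7: {1,2,5,6,7,8,9}:3  {2,4,5,6,7,8,9}:7  {3,4,5,6,7,8,9}:5
  |U|=8: {1,2,4,5,6,7,8,9}:10  {2,3,4,5,6,7,8,9}:12
  start at 0(h): 22
  start at 1(k): 12
sum over floor = 34

34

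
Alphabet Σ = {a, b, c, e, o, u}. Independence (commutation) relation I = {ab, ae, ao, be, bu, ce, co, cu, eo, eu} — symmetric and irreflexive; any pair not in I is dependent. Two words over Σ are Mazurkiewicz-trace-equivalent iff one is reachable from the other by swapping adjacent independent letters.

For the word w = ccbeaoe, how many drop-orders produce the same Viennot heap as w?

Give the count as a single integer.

63

piece 0:c — minimal
piece 1:c rests on {0:c}
piece 2:b rests on {1:c}
piece 3:e — minimal
piece 4:a rests on {1:c}
piece 5:o rests on {2:b}
piece 6:e rests on {3:e}
minimal pieces: {0:c, 3:e}
ways to finish when only these pieces remain (= sum over removing one remaining piece with nothing left below it):
  1 left: {4}→1  {5}→1  {6}→1
  2 left: {2,5}→1  {3,6}→1  {4,5}→2  {4,6}→2  {5,6}→2
  3 left: {2,4,5}→3  {2,5,6}→3  {3,4,6}→3  {3,5,6}→3  {4,5,6}→6
  4 left: {1,2,4,5}→3  {2,3,5,6}→6  {2,4,5,6}→12  {3,4,5,6}→12
  5 left: {0,1,2,4,5}→3  {1,2,4,5,6}→15  {2,3,4,5,6}→30
  placing 0:c first → 45 extensions
  placing 3:e first → 18 extensions
total linear extensions = 63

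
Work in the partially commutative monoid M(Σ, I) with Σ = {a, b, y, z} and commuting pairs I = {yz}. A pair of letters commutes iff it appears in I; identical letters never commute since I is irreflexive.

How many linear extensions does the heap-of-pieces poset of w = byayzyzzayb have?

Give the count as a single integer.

drop 0:b onto floor
drop 1:y onto {0:b}
drop 2:a onto {1:y}
drop 3:y onto {2:a}
drop 4:z onto {2:a}
drop 5:y onto {3:y}
drop 6:z onto {4:z}
drop 7:z onto {6:z}
drop 8:a onto {5:y, 7:z}
drop 9:y onto {8:a}
drop 10:b onto {9:y}
ground layer = {0:b}
drop-orders for the pieces not yet dropped (sum over which currently-grounded one goes next):
  1 to go: {10} 1
  2 to go: {9,10} 1
  3 to go: {8,9,10} 1
  4 to go: {5,8,9,10} 1  {7,8,9,10} 1
  5 to go: {3,5,8,9,10} 1  {5,7,8,9,10} 2  {6,7,8,9,10} 1
  6 to go: {3,5,7,8,9,10} 3  {4,6,7,8,9,10} 1  {5,6,7,8,9,10} 3
  7 to go: {3,5,6,7,8,9,10} 6  {4,5,6,7,8,9,10} 4
  8 to go: {3,4,5,6,7,8,9,10} 10
  9 to go: {2,3,4,5,6,7,8,9,10} 10
  if 0:b drops first: 10 orders

10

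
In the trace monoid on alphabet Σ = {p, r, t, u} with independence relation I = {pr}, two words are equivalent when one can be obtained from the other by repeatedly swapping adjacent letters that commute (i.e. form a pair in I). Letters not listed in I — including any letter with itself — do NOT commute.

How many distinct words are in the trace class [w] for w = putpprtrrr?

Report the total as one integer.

piece 0:p — minimal
piece 1:u rests on {0:p}
piece 2:t rests on {1:u}
piece 3:p rests on {2:t}
piece 4:p rests on {3:p}
piece 5:r rests on {2:t}
piece 6:t rests on {4:p, 5:r}
piece 7:r rests on {6:t}
piece 8:r rests on {7:r}
piece 9:r rests on {8:r}
minimal pieces: {0:p}
ways to finish when only these pieces remain (= sum over removing one remaining piece with nothing left below it):
  1 left: {9}→1
  2 left: {8,9}→1
  3 left: {7,8,9}→1
  4 left: {6,7,8,9}→1
  5 left: {4,6,7,8,9}→1  {5,6,7,8,9}→1
  6 left: {3,4,6,7,8,9}→1  {4,5,6,7,8,9}→2
  7 left: {3,4,5,6,7,8,9}→3
  8 left: {2,3,4,5,6,7,8,9}→3
  placing 0:p first → 3 extensions

3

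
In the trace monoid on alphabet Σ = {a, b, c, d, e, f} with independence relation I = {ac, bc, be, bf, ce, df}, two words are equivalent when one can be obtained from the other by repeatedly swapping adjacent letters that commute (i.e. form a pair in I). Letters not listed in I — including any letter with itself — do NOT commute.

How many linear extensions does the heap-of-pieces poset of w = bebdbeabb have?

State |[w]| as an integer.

6

drop 0:b onto floor
drop 1:e onto floor
drop 2:b onto {0:b}
drop 3:d onto {1:e, 2:b}
drop 4:b onto {3:d}
drop 5:e onto {3:d}
drop 6:a onto {4:b, 5:e}
drop 7:b onto {6:a}
drop 8:b onto {7:b}
ground layer = {0:b, 1:e}
drop-orders for the pieces not yet dropped (sum over which currently-grounded one goes next):
  1 to go: {8} 1
  2 to go: {7,8} 1
  3 to go: {6,7,8} 1
  4 to go: {4,6,7,8} 1  {5,6,7,8} 1
  5 to go: {4,5,6,7,8} 2
  6 to go: {3,4,5,6,7,8} 2
  7 to go: {1,3,4,5,6,7,8} 2  {2,3,4,5,6,7,8} 2
  if 0:b drops first: 4 orders
  if 1:e drops first: 2 orders
heap linearizations: 6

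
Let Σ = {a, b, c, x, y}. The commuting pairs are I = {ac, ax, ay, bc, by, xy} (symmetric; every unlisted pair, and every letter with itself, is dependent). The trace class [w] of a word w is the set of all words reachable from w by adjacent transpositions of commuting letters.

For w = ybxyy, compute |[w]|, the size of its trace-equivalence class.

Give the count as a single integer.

10

piece 0:y — minimal
piece 1:b — minimal
piece 2:x rests on {1:b}
piece 3:y rests on {0:y}
piece 4:y rests on {3:y}
minimal pieces: {0:y, 1:b}
ways to finish when only these pieces remain (= sum over removing one remaining piece with nothing left below it):
  1 left: {2}→1  {4}→1
  2 left: {1,2}→1  {2,4}→2  {3,4}→1
  3 left: {0,3,4}→1  {1,2,4}→3  {2,3,4}→3
  placing 0:y first → 6 extensions
  placing 1:b first → 4 extensions
total linear extensions = 10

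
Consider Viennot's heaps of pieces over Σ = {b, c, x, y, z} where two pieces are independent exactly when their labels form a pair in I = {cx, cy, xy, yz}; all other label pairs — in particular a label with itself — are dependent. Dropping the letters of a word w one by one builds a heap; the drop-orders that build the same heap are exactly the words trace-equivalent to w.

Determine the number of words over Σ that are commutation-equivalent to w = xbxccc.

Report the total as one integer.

0(x) covers ∅
1(b) covers 0:x
2(x) covers 1:b
3(c) covers 1:b
4(c) covers 3:c
5(c) covers 4:c
floor of heap: 0:x
completions by unplaced set U, small U first (add the entries for U minus each lowest piece of U):
  |U|=1: {2}:1  {5}:1
  |U|=2: {2,5}:2  {4,5}:1
  |U|=3: {2,4,5}:3  {3,4,5}:1
  |U|=4: {2,3,4,5}:4
  start at 0(x): 4

4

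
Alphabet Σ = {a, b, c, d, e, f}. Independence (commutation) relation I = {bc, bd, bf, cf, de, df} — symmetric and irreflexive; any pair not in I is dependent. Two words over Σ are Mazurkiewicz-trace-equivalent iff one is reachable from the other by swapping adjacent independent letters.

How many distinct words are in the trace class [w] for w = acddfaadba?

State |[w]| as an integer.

8

drop 0:a onto floor
drop 1:c onto {0:a}
drop 2:d onto {1:c}
drop 3:d onto {2:d}
drop 4:f onto {0:a}
drop 5:a onto {3:d, 4:f}
drop 6:a onto {5:a}
drop 7:d onto {6:a}
drop 8:b onto {6:a}
drop 9:a onto {7:d, 8:b}
ground layer = {0:a}
drop-orders for the pieces not yet dropped (sum over which currently-grounded one goes next):
  1 to go: {9} 1
  2 to go: {7,9} 1  {8,9} 1
  3 to go: {7,8,9} 2
  4 to go: {6,7,8,9} 2
  5 to go: {5,6,7,8,9} 2
  6 to go: {3,5,6,7,8,9} 2  {4,5,6,7,8,9} 2
  7 to go: {2,3,5,6,7,8,9} 2  {3,4,5,6,7,8,9} 4
  8 to go: {1,2,3,5,6,7,8,9} 2  {2,3,4,5,6,7,8,9} 6
  if 0:a drops first: 8 orders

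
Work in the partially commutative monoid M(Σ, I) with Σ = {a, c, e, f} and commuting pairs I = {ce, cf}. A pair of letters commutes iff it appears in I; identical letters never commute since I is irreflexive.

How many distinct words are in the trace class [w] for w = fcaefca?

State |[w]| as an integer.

0(f) covers ∅
1(c) covers ∅
2(a) covers 0:f, 1:c
3(e) covers 2:a
4(f) covers 3:e
5(c) covers 2:a
6(a) covers 4:f, 5:c
floor of heap: 0:f, 1:c
completions by unplaced set U, small U first (add the entries for U minus each lowest piece of U):
  |U|=1: {6}:1
  |U|=2: {4,6}:1  {5,6}:1
  |U|=3: {3,4,6}:1  {4,5,6}:2
  |U|=4: {3,4,5,6}:3
  |U|=5: {2,3,4,5,6}:3
  start at 0(f): 3
  start at 1(c): 3
sum over floor = 6

6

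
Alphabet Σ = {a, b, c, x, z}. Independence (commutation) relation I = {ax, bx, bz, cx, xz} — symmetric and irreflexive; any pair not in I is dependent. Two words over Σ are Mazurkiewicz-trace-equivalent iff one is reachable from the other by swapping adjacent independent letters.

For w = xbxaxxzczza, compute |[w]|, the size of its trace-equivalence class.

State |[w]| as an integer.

330

piece 0:x — minimal
piece 1:b — minimal
piece 2:x rests on {0:x}
piece 3:a rests on {1:b}
piece 4:x rests on {2:x}
piece 5:x rests on {4:x}
piece 6:z rests on {3:a}
piece 7:c rests on {6:z}
piece 8:z rests on {7:c}
piece 9:z rests on {8:z}
piece 10:a rests on {9:z}
minimal pieces: {0:x, 1:b}
ways to finish when only these pieces remain (= sum over removing one remaining piece with nothing left below it):
  1 left: {5}→1  {10}→1
  2 left: {4,5}→1  {5,10}→2  {9,10}→1
  3 left: {2,4,5}→1  {4,5,10}→3  {5,9,10}→3  {8,9,10}→1
  4 left: {0,2,4,5}→1  {2,4,5,10}→4  {4,5,9,10}→6  {5,8,9,10}→4  {7,8,9,10}→1
  5 left: {0,2,4,5,10}→5  {2,4,5,9,10}→10  {4,5,8,9,10}→10  {5,7,8,9,10}→5  {6,7,8,9,10}→1
  6 left: {0,2,4,5,9,10}→15  {2,4,5,8,9,10}→20  {3,6,7,8,9,10}→1  {4,5,7,8,9,10}→15  {5,6,7,8,9,10}→6
  7 left: {0,2,4,5,8,9,10}→35  {1,3,6,7,8,9,10}→1  {2,4,5,7,8,9,10}→35  {3,5,6,7,8,9,10}→7  {4,5,6,7,8,9,10}→21
  8 left: {0,2,4,5,7,8,9,10}→70  {1,3,5,6,7,8,9,10}→8  {2,4,5,6,7,8,9,10}→56  {3,4,5,6,7,8,9,10}→28
  9 left: {0,2,4,5,6,7,8,9,10}→126  {1,3,4,5,6,7,8,9,10}→36  {2,3,4,5,6,7,8,9,10}→84
  placing 0:x first → 120 extensions
  placing 1:b first → 210 extensions
total linear extensions = 330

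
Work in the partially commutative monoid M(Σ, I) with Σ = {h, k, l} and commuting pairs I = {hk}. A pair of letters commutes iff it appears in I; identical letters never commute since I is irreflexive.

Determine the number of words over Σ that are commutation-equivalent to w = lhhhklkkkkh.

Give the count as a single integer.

piece 0:l — minimal
piece 1:h rests on {0:l}
piece 2:h rests on {1:h}
piece 3:h rests on {2:h}
piece 4:k rests on {0:l}
piece 5:l rests on {3:h, 4:k}
piece 6:k rests on {5:l}
piece 7:k rests on {6:k}
piece 8:k rests on {7:k}
piece 9:k rests on {8:k}
piece 10:h rests on {5:l}
minimal pieces: {0:l}
ways to finish when only these pieces remain (= sum over removing one remaining piece with nothing left below it):
  1 left: {9}→1  {10}→1
  2 left: {8,9}→1  {9,10}→2
  3 left: {7,8,9}→1  {8,9,10}→3
  4 left: {6,7,8,9}→1  {7,8,9,10}→4
  5 left: {6,7,8,9,10}→5
  6 left: {5,6,7,8,9,10}→5
  7 left: {3,5,6,7,8,9,10}→5  {4,5,6,7,8,9,10}→5
  8 left: {2,3,5,6,7,8,9,10}→5  {3,4,5,6,7,8,9,10}→10
  9 left: {1,2,3,5,6,7,8,9,10}→5  {2,3,4,5,6,7,8,9,10}→15
  placing 0:l first → 20 extensions

20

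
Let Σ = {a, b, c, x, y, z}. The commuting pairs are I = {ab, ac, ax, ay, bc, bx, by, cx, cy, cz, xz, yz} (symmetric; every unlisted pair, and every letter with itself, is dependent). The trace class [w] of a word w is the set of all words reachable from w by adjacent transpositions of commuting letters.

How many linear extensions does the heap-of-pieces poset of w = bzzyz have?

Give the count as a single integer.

5

drop 0:b onto floor
drop 1:z onto {0:b}
drop 2:z onto {1:z}
drop 3:y onto floor
drop 4:z onto {2:z}
ground layer = {0:b, 3:y}
drop-orders for the pieces not yet dropped (sum over which currently-grounded one goes next):
  1 to go: {3} 1  {4} 1
  2 to go: {2,4} 1  {3,4} 2
  3 to go: {1,2,4} 1  {2,3,4} 3
  if 0:b drops first: 4 orders
  if 3:y drops first: 1 orders
heap linearizations: 5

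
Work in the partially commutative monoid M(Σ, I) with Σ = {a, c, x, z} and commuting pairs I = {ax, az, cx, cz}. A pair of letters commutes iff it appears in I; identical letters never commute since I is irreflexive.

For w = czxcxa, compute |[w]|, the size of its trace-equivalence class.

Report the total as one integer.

#0=c has no predecessor
#1=z has no predecessor
#2=x depends on [1:z]
#3=c depends on [0:c]
#4=x depends on [2:x]
#5=a depends on [3:c]
sources: [0:c, 1:z]
N(rest) = Σ N(rest − s) over sources s of rest; N(one piece) = 1:
  size 1 → [4]=1  [5]=1
  size 2 → [2,4]=1  [3,5]=1  [4,5]=2
  size 3 → [0,3,5]=1  [1,2,4]=1  [2,4,5]=3  [3,4,5]=3
  size 4 → [0,3,4,5]=4  [1,2,4,5]=4  [2,3,4,5]=6
  first=0(c) contributes 10
  first=1(z) contributes 10
|[w]| = 20

20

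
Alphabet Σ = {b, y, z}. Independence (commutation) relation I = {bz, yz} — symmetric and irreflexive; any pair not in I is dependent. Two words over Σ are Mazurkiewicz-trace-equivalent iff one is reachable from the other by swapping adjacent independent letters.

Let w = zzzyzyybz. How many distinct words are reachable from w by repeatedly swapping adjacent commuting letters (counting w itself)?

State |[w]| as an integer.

drop 0:z onto floor
drop 1:z onto {0:z}
drop 2:z onto {1:z}
drop 3:y onto floor
drop 4:z onto {2:z}
drop 5:y onto {3:y}
drop 6:y onto {5:y}
drop 7:b onto {6:y}
drop 8:z onto {4:z}
ground layer = {0:z, 3:y}
drop-orders for the pieces not yet dropped (sum over which currently-grounded one goes next):
  1 to go: {7} 1  {8} 1
  2 to go: {4,8} 1  {6,7} 1  {7,8} 2
  3 to go: {2,4,8} 1  {4,7,8} 3  {5,6,7} 1  {6,7,8} 3
  4 to go: {1,2,4,8} 1  {2,4,7,8} 4  {3,5,6,7} 1  {4,6,7,8} 6  {5,6,7,8} 4
  5 to go: {0,1,2,4,8} 1  {1,2,4,7,8} 5  {2,4,6,7,8} 10  {3,5,6,7,8} 5  {4,5,6,7,8} 10
  6 to go: {0,1,2,4,7,8} 6  {1,2,4,6,7,8} 15  {2,4,5,6,7,8} 20  {3,4,5,6,7,8} 15
  7 to go: {0,1,2,4,6,7,8} 21  {1,2,4,5,6,7,8} 35  {2,3,4,5,6,7,8} 35
  if 0:z drops first: 70 orders
  if 3:y drops first: 56 orders
heap linearizations: 126

126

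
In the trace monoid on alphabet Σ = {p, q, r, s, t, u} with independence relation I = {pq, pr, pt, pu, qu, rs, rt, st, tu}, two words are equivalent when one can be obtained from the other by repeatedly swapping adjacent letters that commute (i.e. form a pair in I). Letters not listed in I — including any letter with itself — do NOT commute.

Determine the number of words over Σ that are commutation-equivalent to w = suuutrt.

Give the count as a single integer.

21

0(s) covers ∅
1(u) covers 0:s
2(u) covers 1:u
3(u) covers 2:u
4(t) covers ∅
5(r) covers 3:u
6(t) covers 4:t
floor of heap: 0:s, 4:t
completions by unplaced set U, small U first (add the entries for U minus each lowest piece of U):
  |U|=1: {5}:1  {6}:1
  |U|=2: {3,5}:1  {4,6}:1  {5,6}:2
  |U|=3: {2,3,5}:1  {3,5,6}:3  {4,5,6}:3
  |U|=4: {1,2,3,5}:1  {2,3,5,6}:4  {3,4,5,6}:6
  |U|=5: {0,1,2,3,5}:1  {1,2,3,5,6}:5  {2,3,4,5,6}:10
  start at 0(s): 15
  start at 4(t): 6
sum over floor = 21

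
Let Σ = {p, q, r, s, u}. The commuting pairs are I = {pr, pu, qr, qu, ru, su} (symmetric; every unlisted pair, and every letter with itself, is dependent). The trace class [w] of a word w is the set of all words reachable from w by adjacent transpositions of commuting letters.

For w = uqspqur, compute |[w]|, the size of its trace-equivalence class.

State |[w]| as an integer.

piece 0:u — minimal
piece 1:q — minimal
piece 2:s rests on {1:q}
piece 3:p rests on {2:s}
piece 4:q rests on {3:p}
piece 5:u rests on {0:u}
piece 6:r rests on {2:s}
minimal pieces: {0:u, 1:q}
ways to finish when only these pieces remain (= sum over removing one remaining piece with nothing left below it):
  1 left: {4}→1  {5}→1  {6}→1
  2 left: {0,5}→1  {3,4}→1  {4,5}→2  {4,6}→2  {5,6}→2
  3 left: {0,4,5}→3  {0,5,6}→3  {3,4,5}→3  {3,4,6}→3  {4,5,6}→6
  4 left: {0,3,4,5}→6  {0,4,5,6}→12  {2,3,4,6}→3  {3,4,5,6}→12
  5 left: {0,3,4,5,6}→30  {1,2,3,4,6}→3  {2,3,4,5,6}→15
  placing 0:u first → 18 extensions
  placing 1:q first → 45 extensions
total linear extensions = 63

63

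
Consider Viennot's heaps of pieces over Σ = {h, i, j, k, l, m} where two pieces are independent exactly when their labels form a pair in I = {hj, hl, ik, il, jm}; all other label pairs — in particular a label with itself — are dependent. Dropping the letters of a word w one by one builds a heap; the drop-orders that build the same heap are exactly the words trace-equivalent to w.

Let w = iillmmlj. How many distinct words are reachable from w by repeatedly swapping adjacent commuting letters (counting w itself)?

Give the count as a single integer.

#0=i has no predecessor
#1=i depends on [0:i]
#2=l has no predecessor
#3=l depends on [2:l]
#4=m depends on [1:i, 3:l]
#5=m depends on [4:m]
#6=l depends on [5:m]
#7=j depends on [6:l]
sources: [0:i, 2:l]
N(rest) = Σ N(rest − s) over sources s of rest; N(one piece) = 1:
  size 1 → [7]=1
  size 2 → [6,7]=1
  size 3 → [5,6,7]=1
  size 4 → [4,5,6,7]=1
  size 5 → [1,4,5,6,7]=1  [3,4,5,6,7]=1
  size 6 → [0,1,4,5,6,7]=1  [1,3,4,5,6,7]=2  [2,3,4,5,6,7]=1
  first=0(i) contributes 3
  first=2(l) contributes 3
|[w]| = 6

6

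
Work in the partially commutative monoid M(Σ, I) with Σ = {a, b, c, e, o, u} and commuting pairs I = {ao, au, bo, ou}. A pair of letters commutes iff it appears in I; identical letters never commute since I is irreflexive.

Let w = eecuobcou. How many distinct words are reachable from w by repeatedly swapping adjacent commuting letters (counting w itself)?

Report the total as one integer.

6

#0=e has no predecessor
#1=e depends on [0:e]
#2=c depends on [1:e]
#3=u depends on [2:c]
#4=o depends on [2:c]
#5=b depends on [3:u]
#6=c depends on [4:o, 5:b]
#7=o depends on [6:c]
#8=u depends on [6:c]
sources: [0:e]
N(rest) = Σ N(rest − s) over sources s of rest; N(one piece) = 1:
  size 1 → [7]=1  [8]=1
  size 2 → [7,8]=2
  size 3 → [6,7,8]=2
  size 4 → [4,6,7,8]=2  [5,6,7,8]=2
  size 5 → [3,5,6,7,8]=2  [4,5,6,7,8]=4
  size 6 → [3,4,5,6,7,8]=6
  size 7 → [2,3,4,5,6,7,8]=6
  first=0(e) contributes 6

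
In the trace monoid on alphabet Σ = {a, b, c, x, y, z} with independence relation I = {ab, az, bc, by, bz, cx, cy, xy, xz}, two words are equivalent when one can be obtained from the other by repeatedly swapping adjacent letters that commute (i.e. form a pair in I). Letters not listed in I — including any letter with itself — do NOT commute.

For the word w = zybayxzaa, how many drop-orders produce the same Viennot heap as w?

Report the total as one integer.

0(z) covers ∅
1(y) covers 0:z
2(b) covers ∅
3(a) covers 1:y
4(y) covers 3:a
5(x) covers 2:b, 3:a
6(z) covers 4:y
7(a) covers 4:y, 5:x
8(a) covers 7:a
floor of heap: 0:z, 2:b
completions by unplaced set U, small U first (add the entries for U minus each lowest piece of U):
  |U|=1: {6}:1  {8}:1
  |U|=2: {6,8}:2  {7,8}:1
  |U|=3: {5,7,8}:1  {6,7,8}:3
  |U|=4: {2,5,7,8}:1  {4,6,7,8}:3  {5,6,7,8}:4
  |U|=5: {2,5,6,7,8}:5  {4,5,6,7,8}:7
  |U|=6: {2,4,5,6,7,8}:12  {3,4,5,6,7,8}:7
  |U|=7: {1,3,4,5,6,7,8}:7  {2,3,4,5,6,7,8}:19
  start at 0(z): 26
  start at 2(b): 7
sum over floor = 33

33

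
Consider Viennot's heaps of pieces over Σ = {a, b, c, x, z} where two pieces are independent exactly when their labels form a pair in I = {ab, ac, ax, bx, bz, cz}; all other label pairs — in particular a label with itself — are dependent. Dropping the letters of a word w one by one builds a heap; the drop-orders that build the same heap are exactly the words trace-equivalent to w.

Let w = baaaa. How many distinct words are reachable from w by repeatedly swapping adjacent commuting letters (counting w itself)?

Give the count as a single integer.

5

piece 0:b — minimal
piece 1:a — minimal
piece 2:a rests on {1:a}
piece 3:a rests on {2:a}
piece 4:a rests on {3:a}
minimal pieces: {0:b, 1:a}
ways to finish when only these pieces remain (= sum over removing one remaining piece with nothing left below it):
  1 left: {0}→1  {4}→1
  2 left: {0,4}→2  {3,4}→1
  3 left: {0,3,4}→3  {2,3,4}→1
  placing 0:b first → 1 extensions
  placing 1:a first → 4 extensions
total linear extensions = 5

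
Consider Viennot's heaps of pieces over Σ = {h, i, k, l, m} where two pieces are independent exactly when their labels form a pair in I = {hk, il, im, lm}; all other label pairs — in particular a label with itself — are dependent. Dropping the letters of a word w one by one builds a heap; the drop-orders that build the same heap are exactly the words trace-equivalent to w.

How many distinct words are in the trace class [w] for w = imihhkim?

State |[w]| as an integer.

piece 0:i — minimal
piece 1:m — minimal
piece 2:i rests on {0:i}
piece 3:h rests on {1:m, 2:i}
piece 4:h rests on {3:h}
piece 5:k rests on {1:m, 2:i}
piece 6:i rests on {4:h, 5:k}
piece 7:m rests on {4:h, 5:k}
minimal pieces: {0:i, 1:m}
ways to finish when only these pieces remain (= sum over removing one remaining piece with nothing left below it):
  1 left: {6}→1  {7}→1
  2 left: {6,7}→2
  3 left: {4,6,7}→2  {5,6,7}→2
  4 left: {3,4,6,7}→2  {4,5,6,7}→4
  5 left: {3,4,5,6,7}→6
  6 left: {1,3,4,5,6,7}→6  {2,3,4,5,6,7}→6
  placing 0:i first → 12 extensions
  placing 1:m first → 6 extensions
total linear extensions = 18

18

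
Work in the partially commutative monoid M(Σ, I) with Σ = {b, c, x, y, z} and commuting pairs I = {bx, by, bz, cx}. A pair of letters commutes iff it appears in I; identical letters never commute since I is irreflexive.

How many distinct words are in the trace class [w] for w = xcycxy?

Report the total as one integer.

piece 0:x — minimal
piece 1:c — minimal
piece 2:y rests on {0:x, 1:c}
piece 3:c rests on {2:y}
piece 4:x rests on {2:y}
piece 5:y rests on {3:c, 4:x}
minimal pieces: {0:x, 1:c}
ways to finish when only these pieces remain (= sum over removing one remaining piece with nothing left below it):
  1 left: {5}→1
  2 left: {3,5}→1  {4,5}→1
  3 left: {3,4,5}→2
  4 left: {2,3,4,5}→2
  placing 0:x first → 2 extensions
  placing 1:c first → 2 extensions
total linear extensions = 4

4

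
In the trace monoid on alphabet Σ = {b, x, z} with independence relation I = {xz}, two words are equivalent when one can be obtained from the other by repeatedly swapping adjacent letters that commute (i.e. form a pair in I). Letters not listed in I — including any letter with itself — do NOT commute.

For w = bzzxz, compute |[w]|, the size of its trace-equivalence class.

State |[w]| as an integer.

4

#0=b has no predecessor
#1=z depends on [0:b]
#2=z depends on [1:z]
#3=x depends on [0:b]
#4=z depends on [2:z]
sources: [0:b]
N(rest) = Σ N(rest − s) over sources s of rest; N(one piece) = 1:
  size 1 → [3]=1  [4]=1
  size 2 → [2,4]=1  [3,4]=2
  size 3 → [1,2,4]=1  [2,3,4]=3
  first=0(b) contributes 4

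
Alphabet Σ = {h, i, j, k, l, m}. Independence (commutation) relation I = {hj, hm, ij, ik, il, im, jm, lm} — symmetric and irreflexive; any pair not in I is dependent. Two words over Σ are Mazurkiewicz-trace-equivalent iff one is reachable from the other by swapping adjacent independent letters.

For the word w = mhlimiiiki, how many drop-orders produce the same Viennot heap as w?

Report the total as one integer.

511

#0=m has no predecessor
#1=h has no predecessor
#2=l depends on [1:h]
#3=i depends on [1:h]
#4=m depends on [0:m]
#5=i depends on [3:i]
#6=i depends on [5:i]
#7=i depends on [6:i]
#8=k depends on [2:l, 4:m]
#9=i depends on [7:i]
sources: [0:m, 1:h]
N(rest) = Σ N(rest − s) over sources s of rest; N(one piece) = 1:
  size 1 → [8]=1  [9]=1
  size 2 → [2,8]=1  [4,8]=1  [7,9]=1  [8,9]=2
  size 3 → [0,4,8]=1  [2,4,8]=2  [2,8,9]=3  [4,8,9]=3  [6,7,9]=1  [7,8,9]=3
  size 4 → [0,2,4,8]=3  [0,4,8,9]=4  [2,4,8,9]=8  [2,7,8,9]=6  [4,7,8,9]=6  [5,6,7,9]=1  [6,7,8,9]=4
  size 5 → [0,2,4,8,9]=15  [0,4,7,8,9]=10  [2,4,7,8,9]=20  [2,6,7,8,9]=10  [3,5,6,7,9]=1  [4,6,7,8,9]=10  [5,6,7,8,9]=5
  size 6 → [0,2,4,7,8,9]=45  [0,4,6,7,8,9]=20  [2,4,6,7,8,9]=40  [2,5,6,7,8,9]=15  [3,5,6,7,8,9]=6  [4,5,6,7,8,9]=15
  size 7 → [0,2,4,6,7,8,9]=105  [0,4,5,6,7,8,9]=35  [2,3,5,6,7,8,9]=21  [2,4,5,6,7,8,9]=70  [3,4,5,6,7,8,9]=21
  size 8 → [0,2,4,5,6,7,8,9]=210  [0,3,4,5,6,7,8,9]=56  [1,2,3,5,6,7,8,9]=21  [2,3,4,5,6,7,8,9]=112
  first=0(m) contributes 133
  first=1(h) contributes 378
|[w]| = 511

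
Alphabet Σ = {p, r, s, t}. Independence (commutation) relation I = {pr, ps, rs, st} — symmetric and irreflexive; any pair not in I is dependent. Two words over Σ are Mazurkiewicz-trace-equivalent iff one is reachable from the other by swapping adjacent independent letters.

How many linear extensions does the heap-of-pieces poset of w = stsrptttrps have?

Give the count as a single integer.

660

0(s) covers ∅
1(t) covers ∅
2(s) covers 0:s
3(r) covers 1:t
4(p) covers 1:t
5(t) covers 3:r, 4:p
6(t) covers 5:t
7(t) covers 6:t
8(r) covers 7:t
9(p) covers 7:t
10(s) covers 2:s
floor of heap: 0:s, 1:t
completions by unplaced set U, small U first (add the entries for U minus each lowest piece of U):
  |U|=1: {8}:1  {9}:1  {10}:1
  |U|=2: {2,10}:1  {8,9}:2  {8,10}:2  {9,10}:2
  |U|=3: {0,2,10}:1  {2,8,10}:3  {2,9,10}:3  {7,8,9}:2  {8,9,10}:6
  |U|=4: {0,2,8,10}:4  {0,2,9,10}:4  {2,8,9,10}:12  {6,7,8,9}:2  {7,8,9,10}:8
  |U|=5: {0,2,8,9,10}:20  {2,7,8,9,10}:20  {5,6,7,8,9}:2  {6,7,8,9,10}:10
  |U|=6: {0,2,7,8,9,10}:40  {2,6,7,8,9,10}:30  {3,5,6,7,8,9}:2  {4,5,6,7,8,9}:2  {5,6,7,8,9,10}:12
  |U|=7: {0,2,6,7,8,9,10}:70  {2,5,6,7,8,9,10}:42  {3,4,5,6,7,8,9}:4  {3,5,6,7,8,9,10}:14  {4,5,6,7,8,9,10}:14
  |U|=8: {0,2,5,6,7,8,9,10}:112  {1,3,4,5,6,7,8,9}:4  {2,3,5,6,7,8,9,10}:56  {2,4,5,6,7,8,9,10}:56  {3,4,5,6,7,8,9,10}:32
  |U|=9: {0,2,3,5,6,7,8,9,10}:168  {0,2,4,5,6,7,8,9,10}:168  {1,3,4,5,6,7,8,9,10}:36  {2,3,4,5,6,7,8,9,10}:144
  start at 0(s): 180
  start at 1(t): 480
sum over floor = 660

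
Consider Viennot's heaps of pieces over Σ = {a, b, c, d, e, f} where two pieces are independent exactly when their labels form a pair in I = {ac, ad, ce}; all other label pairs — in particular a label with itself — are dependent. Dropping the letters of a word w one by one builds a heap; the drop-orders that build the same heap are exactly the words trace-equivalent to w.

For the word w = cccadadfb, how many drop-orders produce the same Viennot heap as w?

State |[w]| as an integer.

#0=c has no predecessor
#1=c depends on [0:c]
#2=c depends on [1:c]
#3=a has no predecessor
#4=d depends on [2:c]
#5=a depends on [3:a]
#6=d depends on [4:d]
#7=f depends on [5:a, 6:d]
#8=b depends on [7:f]
sources: [0:c, 3:a]
N(rest) = Σ N(rest − s) over sources s of rest; N(one piece) = 1:
  size 1 → [8]=1
  size 2 → [7,8]=1
  size 3 → [5,7,8]=1  [6,7,8]=1
  size 4 → [3,5,7,8]=1  [4,6,7,8]=1  [5,6,7,8]=2
  size 5 → [2,4,6,7,8]=1  [3,5,6,7,8]=3  [4,5,6,7,8]=3
  size 6 → [1,2,4,6,7,8]=1  [2,4,5,6,7,8]=4  [3,4,5,6,7,8]=6
  size 7 → [0,1,2,4,6,7,8]=1  [1,2,4,5,6,7,8]=5  [2,3,4,5,6,7,8]=10
  first=0(c) contributes 15
  first=3(a) contributes 6
|[w]| = 21

21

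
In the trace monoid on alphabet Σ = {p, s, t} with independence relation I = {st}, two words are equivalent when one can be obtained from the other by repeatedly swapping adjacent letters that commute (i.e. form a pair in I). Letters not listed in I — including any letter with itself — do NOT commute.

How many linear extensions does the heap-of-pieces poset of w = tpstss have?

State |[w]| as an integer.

4

piece 0:t — minimal
piece 1:p rests on {0:t}
piece 2:s rests on {1:p}
piece 3:t rests on {1:p}
piece 4:s rests on {2:s}
piece 5:s rests on {4:s}
minimal pieces: {0:t}
ways to finish when only these pieces remain (= sum over removing one remaining piece with nothing left below it):
  1 left: {3}→1  {5}→1
  2 left: {3,5}→2  {4,5}→1
  3 left: {2,4,5}→1  {3,4,5}→3
  4 left: {2,3,4,5}→4
  placing 0:t first → 4 extensions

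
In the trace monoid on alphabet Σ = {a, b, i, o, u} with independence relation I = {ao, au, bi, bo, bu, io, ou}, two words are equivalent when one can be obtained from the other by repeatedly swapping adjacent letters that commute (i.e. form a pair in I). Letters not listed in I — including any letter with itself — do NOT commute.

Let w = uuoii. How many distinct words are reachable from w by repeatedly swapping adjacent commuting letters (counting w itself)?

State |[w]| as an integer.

5

#0=u has no predecessor
#1=u depends on [0:u]
#2=o has no predecessor
#3=i depends on [1:u]
#4=i depends on [3:i]
sources: [0:u, 2:o]
N(rest) = Σ N(rest − s) over sources s of rest; N(one piece) = 1:
  size 1 → [2]=1  [4]=1
  size 2 → [2,4]=2  [3,4]=1
  size 3 → [1,3,4]=1  [2,3,4]=3
  first=0(u) contributes 4
  first=2(o) contributes 1
|[w]| = 5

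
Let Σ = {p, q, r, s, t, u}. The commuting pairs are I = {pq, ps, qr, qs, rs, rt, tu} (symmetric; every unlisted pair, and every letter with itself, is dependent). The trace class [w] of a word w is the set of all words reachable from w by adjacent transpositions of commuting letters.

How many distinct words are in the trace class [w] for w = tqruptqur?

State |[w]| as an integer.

drop 0:t onto floor
drop 1:q onto {0:t}
drop 2:r onto floor
drop 3:u onto {1:q, 2:r}
drop 4:p onto {3:u}
drop 5:t onto {4:p}
drop 6:q onto {5:t}
drop 7:u onto {6:q}
drop 8:r onto {7:u}
ground layer = {0:t, 2:r}
drop-orders for the pieces not yet dropped (sum over which currently-grounded one goes next):
  1 to go: {8} 1
  2 to go: {7,8} 1
  3 to go: {6,7,8} 1
  4 to go: {5,6,7,8} 1
  5 to go: {4,5,6,7,8} 1
  6 to go: {3,4,5,6,7,8} 1
  7 to go: {1,3,4,5,6,7,8} 1  {2,3,4,5,6,7,8} 1
  if 0:t drops first: 2 orders
  if 2:r drops first: 1 orders
heap linearizations: 3

3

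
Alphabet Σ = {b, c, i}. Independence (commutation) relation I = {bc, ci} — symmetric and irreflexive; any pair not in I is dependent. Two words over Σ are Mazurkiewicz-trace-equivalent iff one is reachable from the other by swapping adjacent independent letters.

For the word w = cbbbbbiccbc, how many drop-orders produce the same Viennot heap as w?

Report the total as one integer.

330

drop 0:c onto floor
drop 1:b onto floor
drop 2:b onto {1:b}
drop 3:b onto {2:b}
drop 4:b onto {3:b}
drop 5:b onto {4:b}
drop 6:i onto {5:b}
drop 7:c onto {0:c}
drop 8:c onto {7:c}
drop 9:b onto {6:i}
drop 10:c onto {8:c}
ground layer = {0:c, 1:b}
drop-orders for the pieces not yet dropped (sum over which currently-grounded one goes next):
  1 to go: {9} 1  {10} 1
  2 to go: {6,9} 1  {8,10} 1  {9,10} 2
  3 to go: {5,6,9} 1  {6,9,10} 3  {7,8,10} 1  {8,9,10} 3
  4 to go: {0,7,8,10} 1  {4,5,6,9} 1  {5,6,9,10} 4  {6,8,9,10} 6  {7,8,9,10} 4
  5 to go: {0,7,8,9,10} 5  {3,4,5,6,9} 1  {4,5,6,9,10} 5  {5,6,8,9,10} 10  {6,7,8,9,10} 10
  6 to go: {0,6,7,8,9,10} 15  {2,3,4,5,6,9} 1  {3,4,5,6,9,10} 6  {4,5,6,8,9,10} 15  {5,6,7,8,9,10} 20
  7 to go: {0,5,6,7,8,9,10} 35  {1,2,3,4,5,6,9} 1  {2,3,4,5,6,9,10} 7  {3,4,5,6,8,9,10} 21  {4,5,6,7,8,9,10} 35
  8 to go: {0,4,5,6,7,8,9,10} 70  {1,2,3,4,5,6,9,10} 8  {2,3,4,5,6,8,9,10} 28  {3,4,5,6,7,8,9,10} 56
  9 to go: {0,3,4,5,6,7,8,9,10} 126  {1,2,3,4,5,6,8,9,10} 36  {2,3,4,5,6,7,8,9,10} 84
  if 0:c drops first: 120 orders
  if 1:b drops first: 210 orders
heap linearizations: 330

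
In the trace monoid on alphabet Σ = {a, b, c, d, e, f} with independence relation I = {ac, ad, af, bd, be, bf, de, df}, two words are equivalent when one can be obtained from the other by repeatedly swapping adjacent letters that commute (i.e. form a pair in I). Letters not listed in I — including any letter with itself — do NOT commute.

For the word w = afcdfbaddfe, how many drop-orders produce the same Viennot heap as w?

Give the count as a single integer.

1512

piece 0:a — minimal
piece 1:f — minimal
piece 2:c rests on {1:f}
piece 3:d rests on {2:c}
piece 4:f rests on {2:c}
piece 5:b rests on {0:a, 2:c}
piece 6:a rests on {5:b}
piece 7:d rests on {3:d}
piece 8:d rests on {7:d}
piece 9:f rests on {4:f}
piece 10:e rests on {6:a, 9:f}
minimal pieces: {0:a, 1:f}
ways to finish when only these pieces remain (= sum over removing one remaining piece with nothing left below it):
  1 left: {8}→1  {10}→1
  2 left: {6,10}→1  {7,8}→1  {8,10}→2  {9,10}→1
  3 left: {3,7,8}→1  {4,9,10}→1  {5,6,10}→1  {6,8,10}→3  {6,9,10}→2  {7,8,10}→3  {8,9,10}→3
  4 left: {0,5,6,10}→1  {3,7,8,10}→4  {4,6,9,10}→3  {4,8,9,10}→4  {5,6,8,10}→4  {5,6,9,10}→3  {6,7,8,10}→6  {6,8,9,10}→8  {7,8,9,10}→6
  5 left: {0,5,6,8,10}→5  {0,5,6,9,10}→4  {3,6,7,8,10}→10  {3,7,8,9,10}→10  {4,5,6,9,10}→6  {4,6,8,9,10}→15  {4,7,8,9,10}→10  {5,6,7,8,10}→10  {5,6,8,9,10}→15  {6,7,8,9,10}→20
  6 left: {0,4,5,6,9,10}→10  {0,5,6,7,8,10}→15  {0,5,6,8,9,10}→24  {3,4,7,8,9,10}→20  {3,5,6,7,8,10}→20  {3,6,7,8,9,10}→40  {4,5,6,8,9,10}→36  {4,6,7,8,9,10}→45  {5,6,7,8,9,10}→45
  7 left: {0,3,5,6,7,8,10}→35  {0,4,5,6,8,9,10}→70  {0,5,6,7,8,9,10}→84  {3,4,6,7,8,9,10}→105  {3,5,6,7,8,9,10}→105  {4,5,6,7,8,9,10}→126
  8 left: {0,3,5,6,7,8,9,10}→224  {0,4,5,6,7,8,9,10}→280  {3,4,5,6,7,8,9,10}→336
  9 left: {0,3,4,5,6,7,8,9,10}→840  {2,3,4,5,6,7,8,9,10}→336
  placing 0:a first → 336 extensions
  placing 1:f first → 1176 extensions
total linear extensions = 1512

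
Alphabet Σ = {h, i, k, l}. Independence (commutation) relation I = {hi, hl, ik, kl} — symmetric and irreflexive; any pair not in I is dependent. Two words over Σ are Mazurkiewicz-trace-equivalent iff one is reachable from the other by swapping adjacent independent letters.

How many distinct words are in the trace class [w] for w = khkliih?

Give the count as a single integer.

#0=k has no predecessor
#1=h depends on [0:k]
#2=k depends on [1:h]
#3=l has no predecessor
#4=i depends on [3:l]
#5=i depends on [4:i]
#6=h depends on [2:k]
sources: [0:k, 3:l]
N(rest) = Σ N(rest − s) over sources s of rest; N(one piece) = 1:
  size 1 → [5]=1  [6]=1
  size 2 → [2,6]=1  [4,5]=1  [5,6]=2
  size 3 → [1,2,6]=1  [2,5,6]=3  [3,4,5]=1  [4,5,6]=3
  size 4 → [0,1,2,6]=1  [1,2,5,6]=4  [2,4,5,6]=6  [3,4,5,6]=4
  size 5 → [0,1,2,5,6]=5  [1,2,4,5,6]=10  [2,3,4,5,6]=10
  first=0(k) contributes 20
  first=3(l) contributes 15
|[w]| = 35

35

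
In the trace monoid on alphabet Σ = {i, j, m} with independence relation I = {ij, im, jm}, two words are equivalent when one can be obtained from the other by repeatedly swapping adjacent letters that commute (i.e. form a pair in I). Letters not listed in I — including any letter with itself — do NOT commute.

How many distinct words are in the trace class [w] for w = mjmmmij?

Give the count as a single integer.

105

drop 0:m onto floor
drop 1:j onto floor
drop 2:m onto {0:m}
drop 3:m onto {2:m}
drop 4:m onto {3:m}
drop 5:i onto floor
drop 6:j onto {1:j}
ground layer = {0:m, 1:j, 5:i}
drop-orders for the pieces not yet dropped (sum over which currently-grounded one goes next):
  1 to go: {4} 1  {5} 1  {6} 1
  2 to go: {1,6} 1  {3,4} 1  {4,5} 2  {4,6} 2  {5,6} 2
  3 to go: {1,4,6} 3  {1,5,6} 3  {2,3,4} 1  {3,4,5} 3  {3,4,6} 3  {4,5,6} 6
  4 to go: {0,2,3,4} 1  {1,3,4,6} 6  {1,4,5,6} 12  {2,3,4,5} 4  {2,3,4,6} 4  {3,4,5,6} 12
  5 to go: {0,2,3,4,5} 5  {0,2,3,4,6} 5  {1,2,3,4,6} 10  {1,3,4,5,6} 30  {2,3,4,5,6} 20
  if 0:m drops first: 60 orders
  if 1:j drops first: 30 orders
  if 5:i drops first: 15 orders
heap linearizations: 105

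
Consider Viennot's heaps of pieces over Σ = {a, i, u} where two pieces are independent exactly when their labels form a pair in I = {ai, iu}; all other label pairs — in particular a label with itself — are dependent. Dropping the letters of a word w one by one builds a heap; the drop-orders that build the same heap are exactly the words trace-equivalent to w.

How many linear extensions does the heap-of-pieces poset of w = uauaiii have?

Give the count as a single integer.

0(u) covers ∅
1(a) covers 0:u
2(u) covers 1:a
3(a) covers 2:u
4(i) covers ∅
5(i) covers 4:i
6(i) covers 5:i
floor of heap: 0:u, 4:i
completions by unplaced set U, small U first (add the entries for U minus each lowest piece of U):
  |U|=1: {3}:1  {6}:1
  |U|=2: {2,3}:1  {3,6}:2  {5,6}:1
  |U|=3: {1,2,3}:1  {2,3,6}:3  {3,5,6}:3  {4,5,6}:1
  |U|=4: {0,1,2,3}:1  {1,2,3,6}:4  {2,3,5,6}:6  {3,4,5,6}:4
  |U|=5: {0,1,2,3,6}:5  {1,2,3,5,6}:10  {2,3,4,5,6}:10
  start at 0(u): 20
  start at 4(i): 15
sum over floor = 35

35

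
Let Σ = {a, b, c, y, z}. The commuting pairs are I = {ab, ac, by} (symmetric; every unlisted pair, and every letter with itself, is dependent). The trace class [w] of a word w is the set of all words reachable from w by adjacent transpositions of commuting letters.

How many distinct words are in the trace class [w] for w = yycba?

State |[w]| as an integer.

3

#0=y has no predecessor
#1=y depends on [0:y]
#2=c depends on [1:y]
#3=b depends on [2:c]
#4=a depends on [1:y]
sources: [0:y]
N(rest) = Σ N(rest − s) over sources s of rest; N(one piece) = 1:
  size 1 → [3]=1  [4]=1
  size 2 → [2,3]=1  [3,4]=2
  size 3 → [2,3,4]=3
  first=0(y) contributes 3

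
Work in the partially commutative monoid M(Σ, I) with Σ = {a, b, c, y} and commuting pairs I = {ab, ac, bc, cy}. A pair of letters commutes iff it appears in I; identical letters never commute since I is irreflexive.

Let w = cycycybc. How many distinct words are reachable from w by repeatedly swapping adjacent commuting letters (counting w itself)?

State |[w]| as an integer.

#0=c has no predecessor
#1=y has no predecessor
#2=c depends on [0:c]
#3=y depends on [1:y]
#4=c depends on [2:c]
#5=y depends on [3:y]
#6=b depends on [5:y]
#7=c depends on [4:c]
sources: [0:c, 1:y]
N(rest) = Σ N(rest − s) over sources s of rest; N(one piece) = 1:
  size 1 → [6]=1  [7]=1
  size 2 → [4,7]=1  [5,6]=1  [6,7]=2
  size 3 → [2,4,7]=1  [3,5,6]=1  [4,6,7]=3  [5,6,7]=3
  size 4 → [0,2,4,7]=1  [1,3,5,6]=1  [2,4,6,7]=4  [3,5,6,7]=4  [4,5,6,7]=6
  size 5 → [0,2,4,6,7]=5  [1,3,5,6,7]=5  [2,4,5,6,7]=10  [3,4,5,6,7]=10
  size 6 → [0,2,4,5,6,7]=15  [1,3,4,5,6,7]=15  [2,3,4,5,6,7]=20
  first=0(c) contributes 35
  first=1(y) contributes 35
|[w]| = 70

70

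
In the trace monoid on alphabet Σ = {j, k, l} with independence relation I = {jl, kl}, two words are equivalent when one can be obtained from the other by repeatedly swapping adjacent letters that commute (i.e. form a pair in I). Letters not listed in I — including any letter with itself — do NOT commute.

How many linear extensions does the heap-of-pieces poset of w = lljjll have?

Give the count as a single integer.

piece 0:l — minimal
piece 1:l rests on {0:l}
piece 2:j — minimal
piece 3:j rests on {2:j}
piece 4:l rests on {1:l}
piece 5:l rests on {4:l}
minimal pieces: {0:l, 2:j}
ways to finish when only these pieces remain (= sum over removing one remaining piece with nothing left below it):
  1 left: {3}→1  {5}→1
  2 left: {2,3}→1  {3,5}→2  {4,5}→1
  3 left: {1,4,5}→1  {2,3,5}→3  {3,4,5}→3
  4 left: {0,1,4,5}→1  {1,3,4,5}→4  {2,3,4,5}→6
  placing 0:l first → 10 extensions
  placing 2:j first → 5 extensions
total linear extensions = 15

15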